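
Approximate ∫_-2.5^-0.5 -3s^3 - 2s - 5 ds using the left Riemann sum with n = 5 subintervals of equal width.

Δs = (-0.5 − (-2.5))/5 = 0.4.
Left endpoints: -2.5, -2.1, -1.7, -1.3, -0.9.
f(-2.5) = 46.875, f(-2.1) = 26.983, f(-1.7) = 13.139, f(-1.3) = 4.191, f(-0.9) = -1.013.
Sum = Δs · [f(-2.5) + f(-2.1) + f(-1.7) + f(-1.3) + f(-0.9)].
Sum = 36.07.

36.07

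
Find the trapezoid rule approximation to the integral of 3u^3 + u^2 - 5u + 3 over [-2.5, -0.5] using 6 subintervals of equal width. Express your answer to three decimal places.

Δu = (-0.5 − (-2.5))/6 = 1/3.
f(-2.5) = -25.125, f(-13/6) = -863/72, f(-11/6) = -71/24, f(-1.5) = 2.625, f(-7/6) = 391/72, f(-5/6) = 6.125, f(-0.5) = 5.375.
T_6 = (Δu/2)·[f(u_0) + 2f(u_1) + ... + 2f(u_{5}) + f(u_6)].
Sum ≈ -3.546.

-3.546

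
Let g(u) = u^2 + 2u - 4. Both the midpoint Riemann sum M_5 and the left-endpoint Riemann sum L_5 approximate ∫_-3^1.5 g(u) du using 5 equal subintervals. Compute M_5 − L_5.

M_5 = -14.92875.
L_5 = -15.03.
M_5 − L_5 = 0.10125.

0.10125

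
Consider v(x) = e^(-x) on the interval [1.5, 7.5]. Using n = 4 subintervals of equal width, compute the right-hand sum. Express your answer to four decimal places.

Δx = (7.5 − 1.5)/4 = 1.5.
Right endpoints: 3, 4.5, 6, 7.5.
v(3) ≈ 0.0498, v(4.5) ≈ 0.0111, v(6) ≈ 0.0025, v(7.5) ≈ 0.0006.
Sum = Δx · [v(3) + v(4.5) + v(6) + v(7.5)].
Sum ≈ 0.0959.

0.0959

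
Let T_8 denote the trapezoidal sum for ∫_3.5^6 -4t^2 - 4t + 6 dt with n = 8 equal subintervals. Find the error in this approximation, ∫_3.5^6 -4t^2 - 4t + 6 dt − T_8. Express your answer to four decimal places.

0.1628

Exact integral: ∫_3.5^6 f(t) dt ≈ -263.333333.
T_8 = -263.49609375.
Error ≈ -263.333333 − (-263.49609375) ≈ 0.1628.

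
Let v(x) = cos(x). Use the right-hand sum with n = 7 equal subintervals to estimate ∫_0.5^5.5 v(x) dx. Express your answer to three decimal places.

-1.194

Δx = (5.5 − 0.5)/7 = 5/7.
Right endpoints: 17/14, 27/14, 37/14, 47/14, 57/14, 67/14, 5.5.
v(17/14) ≈ 0.349, v(27/14) ≈ -0.350, v(37/14) ≈ -0.878, v(47/14) ≈ -0.977, v(57/14) ≈ -0.598, v(67/14) ≈ 0.073, v(5.5) ≈ 0.709.
Sum = Δx · [v(17/14) + v(27/14) + v(37/14) + ...].
Sum ≈ -1.194.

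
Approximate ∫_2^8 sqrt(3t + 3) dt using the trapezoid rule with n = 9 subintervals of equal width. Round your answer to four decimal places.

25.1691

Δt = (8 − 2)/9 = 2/3.
f(2) ≈ 3.0000, f(8/3) ≈ 3.3166, f(10/3) ≈ 3.6056, f(4) ≈ 3.8730, f(14/3) ≈ 4.1231, f(16/3) ≈ 4.3589, f(6) ≈ 4.5826, f(20/3) ≈ 4.7958, f(22/3) ≈ 5.0000, f(8) ≈ 5.1962.
T_9 = (Δt/2)·[f(t_0) + 2f(t_1) + ... + 2f(t_{8}) + f(t_9)].
Sum ≈ 25.1691.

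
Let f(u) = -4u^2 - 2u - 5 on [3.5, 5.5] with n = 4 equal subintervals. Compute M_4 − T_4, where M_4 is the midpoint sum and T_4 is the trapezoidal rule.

0.5

M_4 = -192.5.
T_4 = -193.
M_4 − T_4 = 0.5.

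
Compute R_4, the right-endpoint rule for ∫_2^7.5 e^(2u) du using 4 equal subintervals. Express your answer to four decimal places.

4801792.1145

Δu = (7.5 − 2)/4 = 1.375.
Right endpoints: 3.375, 4.75, 6.125, 7.5.
f(3.375) ≈ 854.0588, f(4.75) ≈ 13359.7268, f(6.125) ≈ 208981.2889, f(7.5) ≈ 3269017.3725.
Sum = Δu · [f(3.375) + f(4.75) + f(6.125) + f(7.5)].
Sum ≈ 4801792.1145.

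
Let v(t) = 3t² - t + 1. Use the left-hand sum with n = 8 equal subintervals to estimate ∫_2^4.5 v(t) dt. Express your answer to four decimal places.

Δt = (4.5 − 2)/8 = 0.3125.
Left endpoints: 2, 2.3125, 2.625, 2.9375, 3.25, 3.5625, 3.875, 4.1875.
v(2) = 11, v(2.3125) = 14.73046875, v(2.625) = 19.046875, v(2.9375) = 23.94921875, v(3.25) = 29.4375, v(3.5625) = 35.51171875, v(3.875) = 42.171875, v(4.1875) = 49.41796875.
Sum = Δt · [v(2) + v(2.3125) + v(2.625) + ...].
Sum ≈ 70.3955.

70.3955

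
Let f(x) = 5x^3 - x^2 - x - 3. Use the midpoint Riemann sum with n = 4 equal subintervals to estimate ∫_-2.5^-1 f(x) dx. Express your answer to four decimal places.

Δx = (-1 − (-2.5))/4 = 0.375.
Midpoints: -2.3125, -1.9375, -1.5625, -1.1875.
f(-2.3125) = -277985/4096, f(-1.9375) = -168683/4096, f(-1.5625) = -94013/4096, f(-1.1875) = -47495/4096.
Sum = Δx · [f(-2.3125) + f(-1.9375) + f(-1.5625) + f(-1.1875)].
Sum ≈ -53.8491.

-53.8491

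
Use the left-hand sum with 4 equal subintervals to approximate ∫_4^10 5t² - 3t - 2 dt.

1131.75

Δt = (10 − 4)/4 = 1.5.
Left endpoints: 4, 5.5, 7, 8.5.
f(4) = 66, f(5.5) = 132.75, f(7) = 222, f(8.5) = 333.75.
Sum = Δt · [f(4) + f(5.5) + f(7) + f(8.5)].
Sum = 1131.75.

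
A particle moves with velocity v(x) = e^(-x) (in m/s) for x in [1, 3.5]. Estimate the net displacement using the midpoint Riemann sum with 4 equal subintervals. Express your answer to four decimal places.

Δx = (3.5 − 1)/4 = 0.625.
Midpoints: 1.3125, 1.9375, 2.5625, 3.1875.
v(1.3125) ≈ 0.2691, v(1.9375) ≈ 0.1441, v(2.5625) ≈ 0.0771, v(3.1875) ≈ 0.0413.
Sum = Δx · [v(1.3125) + v(1.9375) + v(2.5625) + v(3.1875)].
Sum ≈ 0.3322.

0.3322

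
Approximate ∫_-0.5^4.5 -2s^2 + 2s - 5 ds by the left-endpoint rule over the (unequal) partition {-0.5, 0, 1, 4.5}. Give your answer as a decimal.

-25.75

Subinterval widths: 0.5, 1, 3.5.
Left endpoints: -0.5, 0, 1.
f(-0.5) = -6.5, f(0) = -5, f(1) = -5.
Sum = Σ Δs_i · f(s_i).
Sum = -25.75.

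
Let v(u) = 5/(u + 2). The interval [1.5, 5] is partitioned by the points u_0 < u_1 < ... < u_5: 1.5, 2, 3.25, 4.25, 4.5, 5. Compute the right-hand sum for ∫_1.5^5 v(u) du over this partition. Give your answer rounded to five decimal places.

Subinterval widths: 0.5, 1.25, 1, 0.25, 0.5.
Right endpoints: 2, 3.25, 4.25, 4.5, 5.
v(2) = 1.25, v(3.25) = 20/21, v(4.25) = 0.8, v(4.5) = 10/13, v(5) = 5/7.
Sum = Σ Δu_i · v(u_i).
Sum ≈ 3.16493.

3.16493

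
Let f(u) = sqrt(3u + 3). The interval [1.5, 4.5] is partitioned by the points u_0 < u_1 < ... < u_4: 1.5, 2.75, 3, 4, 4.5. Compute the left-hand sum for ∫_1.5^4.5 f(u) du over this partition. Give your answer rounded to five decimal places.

9.66238

Subinterval widths: 1.25, 0.25, 1, 0.5.
Left endpoints: 1.5, 2.75, 3, 4.
f(1.5) ≈ 2.73861, f(2.75) ≈ 3.35410, f(3) ≈ 3.46410, f(4) ≈ 3.87298.
Sum = Σ Δu_i · f(u_i).
Sum ≈ 9.66238.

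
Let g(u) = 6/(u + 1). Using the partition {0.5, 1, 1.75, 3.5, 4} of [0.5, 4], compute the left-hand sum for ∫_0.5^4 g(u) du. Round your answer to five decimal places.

8.73485

Subinterval widths: 0.5, 0.75, 1.75, 0.5.
Left endpoints: 0.5, 1, 1.75, 3.5.
g(0.5) = 4, g(1) = 3, g(1.75) = 24/11, g(3.5) = 4/3.
Sum = Σ Δu_i · g(u_i).
Sum ≈ 8.73485.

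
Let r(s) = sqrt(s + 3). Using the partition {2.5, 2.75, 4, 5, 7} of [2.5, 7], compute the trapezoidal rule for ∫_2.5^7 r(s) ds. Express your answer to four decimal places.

Subinterval widths: 0.25, 1.25, 1, 2.
r(2.5) ≈ 2.3452, r(2.75) ≈ 2.3979, r(4) ≈ 2.6458, r(5) ≈ 2.8284, r(7) ≈ 3.1623.
On each subinterval the trapezoid contributes (Δs_i/2)·[r(s_{i-1}) + r(s_i)].
Sum ≈ 12.4730.

12.4730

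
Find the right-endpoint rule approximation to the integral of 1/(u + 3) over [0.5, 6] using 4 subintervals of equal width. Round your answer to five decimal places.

0.83516

Δu = (6 − 0.5)/4 = 1.375.
Right endpoints: 1.875, 3.25, 4.625, 6.
f(1.875) = 8/39, f(3.25) = 0.16, f(4.625) = 8/61, f(6) = 1/9.
Sum = Δu · [f(1.875) + f(3.25) + f(4.625) + f(6)].
Sum ≈ 0.83516.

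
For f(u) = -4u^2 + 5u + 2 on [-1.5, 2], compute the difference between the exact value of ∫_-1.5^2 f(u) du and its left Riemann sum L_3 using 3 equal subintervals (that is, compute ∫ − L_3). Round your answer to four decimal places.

9.3009

Exact integral: ∫_-1.5^2 f(u) du ≈ -3.791667.
L_3 ≈ -13.092593.
Error ≈ -3.791667 − (-13.092593) ≈ 9.3009.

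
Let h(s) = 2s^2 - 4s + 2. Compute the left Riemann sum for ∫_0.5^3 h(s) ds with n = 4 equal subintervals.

Δs = (3 − 0.5)/4 = 0.625.
Left endpoints: 0.5, 1.125, 1.75, 2.375.
h(0.5) = 0.5, h(1.125) = 0.03125, h(1.75) = 1.125, h(2.375) = 3.78125.
Sum = Δs · [h(0.5) + h(1.125) + h(1.75) + h(2.375)].
Sum = 3.3984375.

3.3984375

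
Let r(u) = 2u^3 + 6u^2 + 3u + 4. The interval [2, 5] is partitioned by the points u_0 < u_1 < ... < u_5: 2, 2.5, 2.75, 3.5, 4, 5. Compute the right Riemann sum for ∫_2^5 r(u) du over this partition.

Subinterval widths: 0.5, 0.25, 0.75, 0.5, 1.
Right endpoints: 2.5, 2.75, 3.5, 4, 5.
r(2.5) = 80.25, r(2.75) = 99.21875, r(3.5) = 173.75, r(4) = 240, r(5) = 419.
Sum = Σ Δu_i · r(u_i).
Sum = 734.2421875.

734.2421875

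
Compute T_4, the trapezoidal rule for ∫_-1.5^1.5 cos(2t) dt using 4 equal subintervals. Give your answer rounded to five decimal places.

Δt = (1.5 − (-1.5))/4 = 0.75.
f(-1.5) ≈ -0.98999, f(-0.75) ≈ 0.07074, f(0) ≈ 1.00000, f(0.75) ≈ 0.07074, f(1.5) ≈ -0.98999.
T_4 = (Δt/2)·[f(t_0) + 2f(t_1) + 2f(t_2) + 2f(t_3) + f(t_4)].
Sum ≈ 0.11361.

0.11361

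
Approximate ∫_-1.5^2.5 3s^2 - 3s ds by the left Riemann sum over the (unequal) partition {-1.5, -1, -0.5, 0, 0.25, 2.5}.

8.484375

Subinterval widths: 0.5, 0.5, 0.5, 0.25, 2.25.
Left endpoints: -1.5, -1, -0.5, 0, 0.25.
f(-1.5) = 11.25, f(-1) = 6, f(-0.5) = 2.25, f(0) = 0, f(0.25) = -0.5625.
Sum = Σ Δs_i · f(s_i).
Sum = 8.484375.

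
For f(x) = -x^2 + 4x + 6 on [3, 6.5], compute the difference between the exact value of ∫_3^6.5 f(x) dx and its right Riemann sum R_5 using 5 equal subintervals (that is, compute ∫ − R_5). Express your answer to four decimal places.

Exact integral: ∫_3^6.5 f(x) dx ≈ 4.958333.
R_5 = -2.065.
Error ≈ 4.958333 − (-2.065) ≈ 7.0233.

7.0233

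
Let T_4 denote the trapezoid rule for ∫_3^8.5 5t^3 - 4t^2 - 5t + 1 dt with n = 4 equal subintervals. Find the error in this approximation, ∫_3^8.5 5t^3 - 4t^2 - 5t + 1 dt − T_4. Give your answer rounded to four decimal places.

-142.5452

Exact integral: ∫_3^8.5 f(t) dt ≈ 5488.369792.
T_4 ≈ 5630.915039.
Error ≈ 5488.369792 − 5630.915039 ≈ -142.5452.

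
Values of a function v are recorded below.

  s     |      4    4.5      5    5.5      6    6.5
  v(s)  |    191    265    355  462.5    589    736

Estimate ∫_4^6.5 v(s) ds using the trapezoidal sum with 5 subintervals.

Δs = 0.5.
T_5 = (0.5/2)·[191 + 2·265 + 2·355 + 2·462.5 + 2·589 + 736] = 1067.5.

1067.5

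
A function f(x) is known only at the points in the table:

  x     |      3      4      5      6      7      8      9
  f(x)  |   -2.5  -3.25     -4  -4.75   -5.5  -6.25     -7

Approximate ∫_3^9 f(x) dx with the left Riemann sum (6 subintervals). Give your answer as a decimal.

Δx = 1.
Sum = 1·[(-2.5) + (-3.25) + (-4) + (-4.75) + (-5.5) + (-6.25)] = -26.25.

-26.25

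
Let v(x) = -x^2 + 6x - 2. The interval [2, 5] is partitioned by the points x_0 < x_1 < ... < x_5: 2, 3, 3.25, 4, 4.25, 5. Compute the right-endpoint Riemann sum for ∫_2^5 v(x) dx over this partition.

16.84375

Subinterval widths: 1, 0.25, 0.75, 0.25, 0.75.
Right endpoints: 3, 3.25, 4, 4.25, 5.
v(3) = 7, v(3.25) = 6.9375, v(4) = 6, v(4.25) = 5.4375, v(5) = 3.
Sum = Σ Δx_i · v(x_i).
Sum = 16.84375.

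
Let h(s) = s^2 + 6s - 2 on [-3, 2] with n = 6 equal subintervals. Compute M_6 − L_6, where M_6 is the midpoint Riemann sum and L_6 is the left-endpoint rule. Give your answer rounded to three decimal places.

M_6 ≈ -13.62269.
L_6 ≈ -23.17130.
M_6 − L_6 ≈ 9.549.

9.549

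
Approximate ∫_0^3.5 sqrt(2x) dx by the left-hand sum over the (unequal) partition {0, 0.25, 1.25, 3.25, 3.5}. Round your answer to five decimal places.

4.50676

Subinterval widths: 0.25, 1, 2, 0.25.
Left endpoints: 0, 0.25, 1.25, 3.25.
f(0) ≈ 0.00000, f(0.25) ≈ 0.70711, f(1.25) ≈ 1.58114, f(3.25) ≈ 2.54951.
Sum = Σ Δx_i · f(x_i).
Sum ≈ 4.50676.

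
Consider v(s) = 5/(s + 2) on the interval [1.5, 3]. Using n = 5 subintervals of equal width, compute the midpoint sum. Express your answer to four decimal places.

Δs = (3 − 1.5)/5 = 0.3.
Midpoints: 1.65, 1.95, 2.25, 2.55, 2.85.
v(1.65) = 100/73, v(1.95) = 100/79, v(2.25) = 20/17, v(2.55) = 100/91, v(2.85) = 100/97.
Sum = Δs · [v(1.65) + v(1.95) + v(2.25) + v(2.55) + v(2.85)].
Sum ≈ 1.7826.

1.7826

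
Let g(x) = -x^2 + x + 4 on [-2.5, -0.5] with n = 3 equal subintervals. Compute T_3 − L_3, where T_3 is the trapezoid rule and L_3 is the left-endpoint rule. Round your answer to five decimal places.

T_3 ≈ -0.3148148.
L_3 ≈ -2.9814815.
T_3 − L_3 ≈ 2.66667.

2.66667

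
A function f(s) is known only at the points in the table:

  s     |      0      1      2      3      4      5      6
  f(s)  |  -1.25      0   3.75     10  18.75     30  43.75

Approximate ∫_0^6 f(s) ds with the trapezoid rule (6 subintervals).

83.75

Δs = 1.
T_6 = (1/2)·[(-1.25) + 2·0 + 2·3.75 + 2·10 + 2·18.75 + 2·30 + 43.75] = 83.75.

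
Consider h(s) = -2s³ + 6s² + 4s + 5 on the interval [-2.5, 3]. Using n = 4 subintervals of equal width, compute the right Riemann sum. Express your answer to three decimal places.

Δs = (3 − (-2.5))/4 = 1.375.
Right endpoints: -1.125, 0.25, 1.625, 3.
h(-1.125) = 10.94140625, h(0.25) = 6.34375, h(1.625) = 18.76171875, h(3) = 17.
Sum = Δs · [h(-1.125) + h(0.25) + h(1.625) + h(3)].
Sum ≈ 72.939.

72.939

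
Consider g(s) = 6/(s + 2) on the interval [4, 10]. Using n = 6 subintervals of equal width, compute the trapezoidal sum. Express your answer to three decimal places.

4.169

Δs = (10 − 4)/6 = 1.
g(4) = 1, g(5) = 6/7, g(6) = 0.75, g(7) = 2/3, g(8) = 0.6, g(9) = 6/11, g(10) = 0.5.
T_6 = (Δs/2)·[g(s_0) + 2g(s_1) + ... + 2g(s_{5}) + g(s_6)].
Sum ≈ 4.169.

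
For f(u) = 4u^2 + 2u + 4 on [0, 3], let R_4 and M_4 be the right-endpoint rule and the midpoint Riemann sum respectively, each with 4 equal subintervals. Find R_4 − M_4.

R_4 = 73.875.
M_4 = 56.4375.
R_4 − M_4 = 17.4375.

17.4375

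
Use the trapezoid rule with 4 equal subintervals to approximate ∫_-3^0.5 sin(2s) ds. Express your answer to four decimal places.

0.1534

Δs = (0.5 − (-3))/4 = 0.875.
f(-3) ≈ 0.2794, f(-2.125) ≈ 0.8950, f(-1.25) ≈ -0.5985, f(-0.375) ≈ -0.6816, f(0.5) ≈ 0.8415.
T_4 = (Δs/2)·[f(s_0) + 2f(s_1) + 2f(s_2) + 2f(s_3) + f(s_4)].
Sum ≈ 0.1534.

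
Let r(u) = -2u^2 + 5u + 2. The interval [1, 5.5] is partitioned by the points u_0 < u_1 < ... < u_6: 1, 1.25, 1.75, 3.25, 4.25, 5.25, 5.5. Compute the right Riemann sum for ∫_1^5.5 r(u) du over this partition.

-48.21875

Subinterval widths: 0.25, 0.5, 1.5, 1, 1, 0.25.
Right endpoints: 1.25, 1.75, 3.25, 4.25, 5.25, 5.5.
r(1.25) = 5.125, r(1.75) = 4.625, r(3.25) = -2.875, r(4.25) = -12.875, r(5.25) = -26.875, r(5.5) = -31.
Sum = Σ Δu_i · r(u_i).
Sum = -48.21875.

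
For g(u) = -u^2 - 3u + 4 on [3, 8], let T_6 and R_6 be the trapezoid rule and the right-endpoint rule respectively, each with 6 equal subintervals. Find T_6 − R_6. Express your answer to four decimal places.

29.1667

T_6 ≈ -224.745370.
R_6 ≈ -253.912037.
T_6 − R_6 ≈ 29.1667.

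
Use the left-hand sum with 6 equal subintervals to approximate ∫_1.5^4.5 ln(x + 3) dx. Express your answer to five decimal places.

Δx = (4.5 − 1.5)/6 = 0.5.
Left endpoints: 1.5, 2, 2.5, 3, 3.5, 4.
f(1.5) ≈ 1.50408, f(2) ≈ 1.60944, f(2.5) ≈ 1.70475, f(3) ≈ 1.79176, f(3.5) ≈ 1.87180, f(4) ≈ 1.94591.
Sum = Δx · [f(1.5) + f(2) + f(2.5) + ...].
Sum ≈ 5.21387.

5.21387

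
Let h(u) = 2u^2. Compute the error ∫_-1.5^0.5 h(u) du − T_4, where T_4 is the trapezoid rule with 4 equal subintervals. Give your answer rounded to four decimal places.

Exact integral: ∫_-1.5^0.5 h(u) du ≈ 2.333333.
T_4 = 2.5.
Error ≈ 2.333333 − 2.5 ≈ -0.1667.

-0.1667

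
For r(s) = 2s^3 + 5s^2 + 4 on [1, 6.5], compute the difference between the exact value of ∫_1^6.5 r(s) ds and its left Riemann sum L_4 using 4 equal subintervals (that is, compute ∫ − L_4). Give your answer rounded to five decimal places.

470.37174

Exact integral: ∫_1^6.5 r(s) ds ≈ 1370.0729167.
L_4 ≈ 899.7011719.
Error ≈ 1370.0729167 − 899.7011719 ≈ 470.37174.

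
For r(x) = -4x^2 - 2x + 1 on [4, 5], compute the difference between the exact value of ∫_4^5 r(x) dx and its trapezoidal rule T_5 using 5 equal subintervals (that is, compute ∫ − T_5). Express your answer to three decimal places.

0.027

Exact integral: ∫_4^5 r(x) dx ≈ -89.33333.
T_5 = -89.36.
Error ≈ -89.33333 − (-89.36) ≈ 0.027.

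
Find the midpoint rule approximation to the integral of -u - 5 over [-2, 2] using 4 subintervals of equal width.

-20

Δu = (2 − (-2))/4 = 1.
Midpoints: -1.5, -0.5, 0.5, 1.5.
f(-1.5) = -3.5, f(-0.5) = -4.5, f(0.5) = -5.5, f(1.5) = -6.5.
Sum = Δu · [f(-1.5) + f(-0.5) + f(0.5) + f(1.5)].
Sum = -20.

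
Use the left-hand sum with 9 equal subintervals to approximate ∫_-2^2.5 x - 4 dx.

-18

Δx = (2.5 − (-2))/9 = 0.5.
Left endpoints: -2, -1.5, -1, -0.5, 0, 0.5, 1, 1.5, 2.
f(-2) = -6, f(-1.5) = -5.5, f(-1) = -5, f(-0.5) = -4.5, f(0) = -4, f(0.5) = -3.5, f(1) = -3, f(1.5) = -2.5, f(2) = -2.
Sum = Δx · [f(-2) + f(-1.5) + f(-1) + ...].
Sum = -18.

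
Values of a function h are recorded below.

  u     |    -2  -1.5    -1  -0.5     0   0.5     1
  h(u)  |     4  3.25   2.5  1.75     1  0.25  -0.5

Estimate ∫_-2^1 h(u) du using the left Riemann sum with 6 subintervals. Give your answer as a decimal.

6.375

Δu = 0.5.
Sum = 0.5·[4 + 3.25 + 2.5 + 1.75 + 1 + 0.25] = 6.375.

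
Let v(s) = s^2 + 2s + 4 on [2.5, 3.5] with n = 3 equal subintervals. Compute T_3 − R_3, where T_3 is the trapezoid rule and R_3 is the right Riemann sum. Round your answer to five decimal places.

T_3 ≈ 19.1018519.
R_3 ≈ 20.4351852.
T_3 − R_3 ≈ -1.33333.

-1.33333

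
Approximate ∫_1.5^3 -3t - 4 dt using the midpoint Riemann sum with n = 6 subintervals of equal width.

Δt = (3 − 1.5)/6 = 0.25.
Midpoints: 1.625, 1.875, 2.125, 2.375, 2.625, 2.875.
f(1.625) = -8.875, f(1.875) = -9.625, f(2.125) = -10.375, f(2.375) = -11.125, f(2.625) = -11.875, f(2.875) = -12.625.
Sum = Δt · [f(1.625) + f(1.875) + f(2.125) + ...].
Sum = -16.125.

-16.125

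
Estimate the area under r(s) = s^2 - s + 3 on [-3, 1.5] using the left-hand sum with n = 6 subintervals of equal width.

Δs = (1.5 − (-3))/6 = 0.75.
Left endpoints: -3, -2.25, -1.5, -0.75, 0, 0.75.
r(-3) = 15, r(-2.25) = 10.3125, r(-1.5) = 6.75, r(-0.75) = 4.3125, r(0) = 3, r(0.75) = 2.8125.
Sum = Δs · [r(-3) + r(-2.25) + r(-1.5) + ...].
Sum = 31.640625.

31.640625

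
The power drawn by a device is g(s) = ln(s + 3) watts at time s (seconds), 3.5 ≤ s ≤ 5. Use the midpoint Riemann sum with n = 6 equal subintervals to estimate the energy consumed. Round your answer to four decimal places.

Δs = (5 − 3.5)/6 = 0.25.
Midpoints: 3.625, 3.875, 4.125, 4.375, 4.625, 4.875.
g(3.625) ≈ 1.8909, g(3.875) ≈ 1.9279, g(4.125) ≈ 1.9636, g(4.375) ≈ 1.9981, g(4.625) ≈ 2.0314, g(4.875) ≈ 2.0637.
Sum = Δs · [g(3.625) + g(3.875) + g(4.125) + ...].
Sum ≈ 2.9689.

2.9689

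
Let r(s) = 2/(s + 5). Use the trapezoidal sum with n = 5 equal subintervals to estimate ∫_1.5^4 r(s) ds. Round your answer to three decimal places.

Δs = (4 − 1.5)/5 = 0.5.
r(1.5) = 4/13, r(2) = 2/7, r(2.5) = 4/15, r(3) = 0.25, r(3.5) = 4/17, r(4) = 2/9.
T_5 = (Δs/2)·[r(s_0) + 2r(s_1) + ... + 2r(s_{4}) + r(s_5)].
Sum ≈ 0.651.

0.651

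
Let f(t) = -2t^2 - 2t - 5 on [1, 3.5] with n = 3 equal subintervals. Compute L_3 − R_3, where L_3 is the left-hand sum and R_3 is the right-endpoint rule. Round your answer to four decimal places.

L_3 ≈ -40.787037.
R_3 ≈ -63.703704.
L_3 − R_3 ≈ 22.9167.

22.9167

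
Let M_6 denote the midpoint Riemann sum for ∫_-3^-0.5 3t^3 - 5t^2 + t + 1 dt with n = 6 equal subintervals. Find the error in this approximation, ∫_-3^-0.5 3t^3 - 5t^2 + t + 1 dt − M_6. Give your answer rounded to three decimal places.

Exact integral: ∫_-3^-0.5 f(t) dt ≈ -107.36979.
M_6 ≈ -106.61929.
Error ≈ -107.36979 − (-106.61929) ≈ -0.751.

-0.751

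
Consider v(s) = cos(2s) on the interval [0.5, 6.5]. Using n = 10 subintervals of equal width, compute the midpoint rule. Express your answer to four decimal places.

-0.2238

Δs = (6.5 − 0.5)/10 = 0.6.
Midpoints: 0.8, 1.4, 2, 2.6, 3.2, 3.8, 4.4, 5, 5.6, 6.2.
v(0.8) ≈ -0.0292, v(1.4) ≈ -0.9422, v(2) ≈ -0.6536, v(2.6) ≈ 0.4685, v(3.2) ≈ 0.9932, v(3.8) ≈ 0.2513, v(4.4) ≈ -0.8111, v(5) ≈ -0.8391, v(5.6) ≈ 0.2030, v(6.2) ≈ 0.9862.
Sum = Δs · [v(0.8) + v(1.4) + v(2) + ...].
Sum ≈ -0.2238.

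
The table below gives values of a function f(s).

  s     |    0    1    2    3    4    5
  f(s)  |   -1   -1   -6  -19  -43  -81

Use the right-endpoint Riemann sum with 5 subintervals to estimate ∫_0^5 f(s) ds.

Δs = 1.
Sum = 1·[(-1) + (-6) + (-19) + (-43) + (-81)] = -150.

-150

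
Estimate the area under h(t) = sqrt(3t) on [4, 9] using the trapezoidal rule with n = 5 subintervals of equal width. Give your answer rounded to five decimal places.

Δt = (9 − 4)/5 = 1.
h(4) ≈ 3.46410, h(5) ≈ 3.87298, h(6) ≈ 4.24264, h(7) ≈ 4.58258, h(8) ≈ 4.89898, h(9) ≈ 5.19615.
T_5 = (Δt/2)·[h(t_0) + 2h(t_1) + ... + 2h(t_{4}) + h(t_5)].
Sum ≈ 21.92731.

21.92731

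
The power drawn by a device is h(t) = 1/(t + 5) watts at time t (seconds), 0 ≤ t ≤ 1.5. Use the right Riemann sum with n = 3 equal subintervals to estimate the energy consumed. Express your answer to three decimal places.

Δt = (1.5 − 0)/3 = 0.5.
Right endpoints: 0.5, 1, 1.5.
h(0.5) = 2/11, h(1) = 1/6, h(1.5) = 2/13.
Sum = Δt · [h(0.5) + h(1) + h(1.5)].
Sum ≈ 0.251.

0.251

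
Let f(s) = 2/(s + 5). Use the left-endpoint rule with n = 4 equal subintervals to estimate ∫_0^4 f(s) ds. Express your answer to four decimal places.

1.2690

Δs = (4 − 0)/4 = 1.
Left endpoints: 0, 1, 2, 3.
f(0) = 0.4, f(1) = 1/3, f(2) = 2/7, f(3) = 0.25.
Sum = Δs · [f(0) + f(1) + f(2) + f(3)].
Sum ≈ 1.2690.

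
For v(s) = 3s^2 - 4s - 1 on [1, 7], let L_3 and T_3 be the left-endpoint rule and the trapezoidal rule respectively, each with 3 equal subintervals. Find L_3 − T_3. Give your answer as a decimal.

L_3 = 132.
T_3 = 252.
L_3 − T_3 = -120.

-120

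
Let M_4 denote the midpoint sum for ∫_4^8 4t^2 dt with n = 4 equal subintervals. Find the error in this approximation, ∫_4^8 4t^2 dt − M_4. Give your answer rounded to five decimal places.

Exact integral: ∫_4^8 f(t) dt ≈ 597.3333333.
M_4 = 596.
Error ≈ 597.3333333 − 596 ≈ 1.33333.

1.33333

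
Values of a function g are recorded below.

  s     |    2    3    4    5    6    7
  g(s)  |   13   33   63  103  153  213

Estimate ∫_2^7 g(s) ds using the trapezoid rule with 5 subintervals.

465

Δs = 1.
T_5 = (1/2)·[13 + 2·33 + 2·63 + 2·103 + 2·153 + 213] = 465.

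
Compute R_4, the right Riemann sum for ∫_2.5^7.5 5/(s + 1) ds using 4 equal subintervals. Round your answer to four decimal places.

3.9548

Δs = (7.5 − 2.5)/4 = 1.25.
Right endpoints: 3.75, 5, 6.25, 7.5.
f(3.75) = 20/19, f(5) = 5/6, f(6.25) = 20/29, f(7.5) = 10/17.
Sum = Δs · [f(3.75) + f(5) + f(6.25) + f(7.5)].
Sum ≈ 3.9548.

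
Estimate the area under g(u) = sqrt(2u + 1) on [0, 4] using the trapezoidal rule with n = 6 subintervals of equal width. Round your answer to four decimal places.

Δu = (4 − 0)/6 = 2/3.
g(0) ≈ 1.0000, g(2/3) ≈ 1.5275, g(4/3) ≈ 1.9149, g(2) ≈ 2.2361, g(8/3) ≈ 2.5166, g(10/3) ≈ 2.7689, g(4) ≈ 3.0000.
T_6 = (Δu/2)·[g(u_0) + 2g(u_1) + ... + 2g(u_{5}) + g(u_6)].
Sum ≈ 8.6426.

8.6426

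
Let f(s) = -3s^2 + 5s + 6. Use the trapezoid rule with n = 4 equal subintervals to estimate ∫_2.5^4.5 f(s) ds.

-28.75

Δs = (4.5 − 2.5)/4 = 0.5.
f(2.5) = -0.25, f(3) = -6, f(3.5) = -13.25, f(4) = -22, f(4.5) = -32.25.
T_4 = (Δs/2)·[f(s_0) + 2f(s_1) + 2f(s_2) + 2f(s_3) + f(s_4)].
Sum = -28.75.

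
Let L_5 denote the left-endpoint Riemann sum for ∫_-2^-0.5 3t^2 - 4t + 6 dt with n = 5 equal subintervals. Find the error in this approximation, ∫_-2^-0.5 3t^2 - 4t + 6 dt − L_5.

Exact integral: ∫_-2^-0.5 f(t) dt = 24.375.
L_5 = 27.03.
Error = 24.375 − 27.03 = -2.655.

-2.655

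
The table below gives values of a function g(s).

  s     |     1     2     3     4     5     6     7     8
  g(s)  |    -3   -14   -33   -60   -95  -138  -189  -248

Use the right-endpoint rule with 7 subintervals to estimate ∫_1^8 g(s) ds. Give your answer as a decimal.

-777

Δs = 1.
Sum = 1·[(-14) + (-33) + (-60) + (-95) + (-138) + (-189) + (-248)] = -777.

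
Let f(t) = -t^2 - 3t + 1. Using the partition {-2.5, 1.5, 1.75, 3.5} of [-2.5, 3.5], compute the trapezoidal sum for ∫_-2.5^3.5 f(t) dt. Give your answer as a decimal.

-34.0625

Subinterval widths: 4, 0.25, 1.75.
f(-2.5) = 2.25, f(1.5) = -5.75, f(1.75) = -7.3125, f(3.5) = -21.75.
On each subinterval the trapezoid contributes (Δt_i/2)·[f(t_{i-1}) + f(t_i)].
Sum = -34.0625.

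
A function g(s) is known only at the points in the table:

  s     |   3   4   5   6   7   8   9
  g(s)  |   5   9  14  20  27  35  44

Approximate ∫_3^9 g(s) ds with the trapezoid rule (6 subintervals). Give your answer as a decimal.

Δs = 1.
T_6 = (1/2)·[5 + 2·9 + 2·14 + 2·20 + 2·27 + 2·35 + 44] = 129.5.

129.5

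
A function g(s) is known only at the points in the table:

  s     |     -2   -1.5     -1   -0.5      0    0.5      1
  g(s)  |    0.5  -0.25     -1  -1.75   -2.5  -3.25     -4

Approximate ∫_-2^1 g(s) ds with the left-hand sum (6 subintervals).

-4.125

Δs = 0.5.
Sum = 0.5·[0.5 + (-0.25) + (-1) + (-1.75) + (-2.5) + (-3.25)] = -4.125.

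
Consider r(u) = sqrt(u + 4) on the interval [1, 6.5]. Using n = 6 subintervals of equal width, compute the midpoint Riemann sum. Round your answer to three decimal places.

Δu = (6.5 − 1)/6 = 11/12.
Midpoints: 35/24, 2.375, 79/24, 101/24, 5.125, 145/24.
r(35/24) ≈ 2.336, r(2.375) ≈ 2.525, r(79/24) ≈ 2.700, r(101/24) ≈ 2.865, r(5.125) ≈ 3.021, r(145/24) ≈ 3.169.
Sum = Δu · [r(35/24) + r(2.375) + r(79/24) + ...].
Sum ≈ 15.231.

15.231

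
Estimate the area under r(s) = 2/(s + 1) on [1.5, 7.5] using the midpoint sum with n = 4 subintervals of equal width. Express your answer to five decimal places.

2.42175

Δs = (7.5 − 1.5)/4 = 1.5.
Midpoints: 2.25, 3.75, 5.25, 6.75.
r(2.25) = 8/13, r(3.75) = 8/19, r(5.25) = 0.32, r(6.75) = 8/31.
Sum = Δs · [r(2.25) + r(3.75) + r(5.25) + r(6.75)].
Sum ≈ 2.42175.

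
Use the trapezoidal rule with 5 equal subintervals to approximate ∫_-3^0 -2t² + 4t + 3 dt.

Δt = (0 − (-3))/5 = 0.6.
f(-3) = -27, f(-2.4) = -18.12, f(-1.8) = -10.68, f(-1.2) = -4.68, f(-0.6) = -0.12, f(0) = 3.
T_5 = (Δt/2)·[f(t_0) + 2f(t_1) + ... + 2f(t_{4}) + f(t_5)].
Sum = -27.36.

-27.36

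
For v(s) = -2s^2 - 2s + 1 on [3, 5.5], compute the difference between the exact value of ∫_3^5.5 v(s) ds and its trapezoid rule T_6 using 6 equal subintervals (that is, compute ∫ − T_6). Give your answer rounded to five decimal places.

Exact integral: ∫_3^5.5 v(s) ds ≈ -111.6666667.
T_6 ≈ -111.8113426.
Error ≈ -111.6666667 − (-111.8113426) ≈ 0.14468.

0.14468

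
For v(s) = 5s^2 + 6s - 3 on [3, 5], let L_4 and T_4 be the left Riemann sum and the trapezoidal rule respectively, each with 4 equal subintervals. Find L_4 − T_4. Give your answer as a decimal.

L_4 = 182.75.
T_4 = 205.75.
L_4 − T_4 = -23.

-23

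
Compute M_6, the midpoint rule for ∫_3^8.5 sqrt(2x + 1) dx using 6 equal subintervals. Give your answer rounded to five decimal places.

19.28739

Δx = (8.5 − 3)/6 = 11/12.
Midpoints: 83/24, 4.375, 127/24, 149/24, 7.125, 193/24.
f(83/24) ≈ 2.81366, f(4.375) ≈ 3.12250, f(127/24) ≈ 3.40343, f(149/24) ≈ 3.66288, f(7.125) ≈ 3.90512, f(193/24) ≈ 4.13320.
Sum = Δx · [f(83/24) + f(4.375) + f(127/24) + ...].
Sum ≈ 19.28739.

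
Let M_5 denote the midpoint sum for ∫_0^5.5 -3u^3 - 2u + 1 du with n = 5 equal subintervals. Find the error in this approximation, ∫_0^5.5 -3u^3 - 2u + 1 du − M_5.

-13.7259375

Exact integral: ∫_0^5.5 f(u) du = -711.046875.
M_5 = -697.3209375.
Error = -711.046875 − (-697.3209375) = -13.7259375.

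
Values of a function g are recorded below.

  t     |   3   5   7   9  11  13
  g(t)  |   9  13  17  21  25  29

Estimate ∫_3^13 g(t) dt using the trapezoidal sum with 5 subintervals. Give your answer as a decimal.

190

Δt = 2.
T_5 = (2/2)·[9 + 2·13 + 2·17 + 2·21 + 2·25 + 29] = 190.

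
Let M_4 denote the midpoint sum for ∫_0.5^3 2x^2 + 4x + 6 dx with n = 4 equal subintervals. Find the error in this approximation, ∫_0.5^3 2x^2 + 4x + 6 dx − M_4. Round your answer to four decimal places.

0.1628

Exact integral: ∫_0.5^3 f(x) dx ≈ 50.416667.
M_4 = 50.25390625.
Error ≈ 50.416667 − 50.25390625 ≈ 0.1628.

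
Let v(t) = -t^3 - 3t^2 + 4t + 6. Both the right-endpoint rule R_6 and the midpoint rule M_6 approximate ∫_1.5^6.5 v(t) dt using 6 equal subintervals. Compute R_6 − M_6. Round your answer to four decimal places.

-167.7083

R_6 ≈ -769.618056.
M_6 ≈ -601.909722.
R_6 − M_6 ≈ -167.7083.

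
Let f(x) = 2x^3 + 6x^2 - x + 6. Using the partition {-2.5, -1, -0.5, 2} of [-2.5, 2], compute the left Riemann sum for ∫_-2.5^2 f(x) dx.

Subinterval widths: 1.5, 0.5, 2.5.
Left endpoints: -2.5, -1, -0.5.
f(-2.5) = 14.75, f(-1) = 11, f(-0.5) = 7.75.
Sum = Σ Δx_i · f(x_i).
Sum = 47.

47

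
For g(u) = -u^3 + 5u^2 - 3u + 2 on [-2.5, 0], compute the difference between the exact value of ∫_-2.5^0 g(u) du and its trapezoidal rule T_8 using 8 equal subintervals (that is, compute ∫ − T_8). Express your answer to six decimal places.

-0.356038

Exact integral: ∫_-2.5^0 g(u) du ≈ 50.18229167.
T_8 ≈ 50.53833008.
Error ≈ 50.18229167 − 50.53833008 ≈ -0.356038.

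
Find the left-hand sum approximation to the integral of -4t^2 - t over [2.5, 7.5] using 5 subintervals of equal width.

Δt = (7.5 − 2.5)/5 = 1.
Left endpoints: 2.5, 3.5, 4.5, 5.5, 6.5.
f(2.5) = -27.5, f(3.5) = -52.5, f(4.5) = -85.5, f(5.5) = -126.5, f(6.5) = -175.5.
Sum = Δt · [f(2.5) + f(3.5) + f(4.5) + f(5.5) + f(6.5)].
Sum = -467.5.

-467.5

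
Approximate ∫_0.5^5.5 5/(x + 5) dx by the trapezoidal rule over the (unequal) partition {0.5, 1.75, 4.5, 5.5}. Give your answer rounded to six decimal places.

Subinterval widths: 1.25, 2.75, 1.
f(0.5) = 10/11, f(1.75) = 20/27, f(4.5) = 10/19, f(5.5) = 10/21.
On each subinterval the trapezoid contributes (Δx_i/2)·[f(x_{i-1}) + f(x_i)].
Sum ≈ 3.274601.

3.274601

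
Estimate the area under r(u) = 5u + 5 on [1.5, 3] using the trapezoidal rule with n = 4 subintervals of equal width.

Δu = (3 − 1.5)/4 = 0.375.
r(1.5) = 12.5, r(1.875) = 14.375, r(2.25) = 16.25, r(2.625) = 18.125, r(3) = 20.
T_4 = (Δu/2)·[r(u_0) + 2r(u_1) + 2r(u_2) + 2r(u_3) + r(u_4)].
Sum = 24.375.

24.375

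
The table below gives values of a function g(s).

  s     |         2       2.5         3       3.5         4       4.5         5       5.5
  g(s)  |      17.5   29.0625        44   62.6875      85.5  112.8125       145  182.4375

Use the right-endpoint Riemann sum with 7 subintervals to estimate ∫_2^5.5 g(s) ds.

330.75

Δs = 0.5.
Sum = 0.5·[29.0625 + 44 + 62.6875 + 85.5 + 112.8125 + 145 + 182.4375] = 330.75.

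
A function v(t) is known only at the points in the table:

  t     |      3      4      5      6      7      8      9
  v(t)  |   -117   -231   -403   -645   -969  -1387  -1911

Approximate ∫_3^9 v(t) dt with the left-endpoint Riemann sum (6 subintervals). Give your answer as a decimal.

-3752

Δt = 1.
Sum = 1·[(-117) + (-231) + (-403) + (-645) + (-969) + (-1387)] = -3752.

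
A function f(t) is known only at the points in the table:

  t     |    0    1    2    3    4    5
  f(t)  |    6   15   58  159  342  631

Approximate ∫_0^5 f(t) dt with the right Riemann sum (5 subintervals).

Δt = 1.
Sum = 1·[15 + 58 + 159 + 342 + 631] = 1205.

1205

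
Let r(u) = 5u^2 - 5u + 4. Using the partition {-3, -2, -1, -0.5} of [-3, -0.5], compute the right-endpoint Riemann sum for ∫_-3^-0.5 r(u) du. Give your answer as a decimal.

51.875

Subinterval widths: 1, 1, 0.5.
Right endpoints: -2, -1, -0.5.
r(-2) = 34, r(-1) = 14, r(-0.5) = 7.75.
Sum = Σ Δu_i · r(u_i).
Sum = 51.875.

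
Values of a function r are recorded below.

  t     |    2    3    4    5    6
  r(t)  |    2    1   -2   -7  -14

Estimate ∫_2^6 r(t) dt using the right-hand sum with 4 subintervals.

Δt = 1.
Sum = 1·[1 + (-2) + (-7) + (-14)] = -22.

-22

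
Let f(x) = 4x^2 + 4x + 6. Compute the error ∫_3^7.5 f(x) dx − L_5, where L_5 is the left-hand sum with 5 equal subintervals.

Exact integral: ∫_3^7.5 f(x) dx = 648.
L_5 = 557.28.
Error = 648 − 557.28 = 90.72.

90.72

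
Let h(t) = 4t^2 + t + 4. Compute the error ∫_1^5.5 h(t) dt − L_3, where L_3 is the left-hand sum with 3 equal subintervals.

Exact integral: ∫_1^5.5 h(t) dt = 253.125.
L_3 = 168.75.
Error = 253.125 − 168.75 = 84.375.

84.375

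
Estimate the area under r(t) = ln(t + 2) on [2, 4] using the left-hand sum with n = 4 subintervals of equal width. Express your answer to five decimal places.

3.10228

Δt = (4 − 2)/4 = 0.5.
Left endpoints: 2, 2.5, 3, 3.5.
r(2) ≈ 1.38629, r(2.5) ≈ 1.50408, r(3) ≈ 1.60944, r(3.5) ≈ 1.70475.
Sum = Δt · [r(2) + r(2.5) + r(3) + r(3.5)].
Sum ≈ 3.10228.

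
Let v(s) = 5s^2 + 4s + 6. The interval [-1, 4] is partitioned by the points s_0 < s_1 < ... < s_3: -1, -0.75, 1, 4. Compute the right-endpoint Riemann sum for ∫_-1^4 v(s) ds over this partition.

333.703125

Subinterval widths: 0.25, 1.75, 3.
Right endpoints: -0.75, 1, 4.
v(-0.75) = 5.8125, v(1) = 15, v(4) = 102.
Sum = Σ Δs_i · v(s_i).
Sum = 333.703125.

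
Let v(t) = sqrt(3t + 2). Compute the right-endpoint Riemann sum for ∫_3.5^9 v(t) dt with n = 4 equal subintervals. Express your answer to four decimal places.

Δt = (9 − 3.5)/4 = 1.375.
Right endpoints: 4.875, 6.25, 7.625, 9.
v(4.875) ≈ 4.0774, v(6.25) ≈ 4.5552, v(7.625) ≈ 4.9875, v(9) ≈ 5.3852.
Sum = Δt · [v(4.875) + v(6.25) + v(7.625) + v(9)].
Sum ≈ 26.1322.

26.1322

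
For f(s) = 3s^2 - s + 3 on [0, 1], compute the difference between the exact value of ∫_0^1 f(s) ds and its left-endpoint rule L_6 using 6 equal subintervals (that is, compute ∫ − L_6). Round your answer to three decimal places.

Exact integral: ∫_0^1 f(s) ds = 3.5.
L_6 ≈ 3.34722.
Error ≈ 3.5 − 3.34722 ≈ 0.153.

0.153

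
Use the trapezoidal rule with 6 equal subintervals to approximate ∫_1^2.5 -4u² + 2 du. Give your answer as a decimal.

Δu = (2.5 − 1)/6 = 0.25.
f(1) = -2, f(1.25) = -4.25, f(1.5) = -7, f(1.75) = -10.25, f(2) = -14, f(2.25) = -18.25, f(2.5) = -23.
T_6 = (Δu/2)·[f(u_0) + 2f(u_1) + ... + 2f(u_{5}) + f(u_6)].
Sum = -16.5625.

-16.5625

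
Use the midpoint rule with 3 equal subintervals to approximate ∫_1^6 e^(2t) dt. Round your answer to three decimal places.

Δt = (6 − 1)/3 = 5/3.
Midpoints: 11/6, 3.5, 31/6.
f(11/6) ≈ 39.121, f(3.5) ≈ 1096.633, f(31/6) ≈ 30740.409.
Sum = Δt · [f(11/6) + f(3.5) + f(31/6)].
Sum ≈ 53126.940.

53126.940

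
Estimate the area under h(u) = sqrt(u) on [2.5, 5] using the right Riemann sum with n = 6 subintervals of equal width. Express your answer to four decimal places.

4.9534

Δu = (5 − 2.5)/6 = 5/12.
Right endpoints: 35/12, 10/3, 3.75, 25/6, 55/12, 5.
h(35/12) ≈ 1.7078, h(10/3) ≈ 1.8257, h(3.75) ≈ 1.9365, h(25/6) ≈ 2.0412, h(55/12) ≈ 2.1409, h(5) ≈ 2.2361.
Sum = Δu · [h(35/12) + h(10/3) + h(3.75) + ...].
Sum ≈ 4.9534.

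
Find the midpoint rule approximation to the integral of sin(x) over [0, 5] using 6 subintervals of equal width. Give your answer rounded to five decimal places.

Δx = (5 − 0)/6 = 5/6.
Midpoints: 5/12, 1.25, 25/12, 35/12, 3.75, 55/12.
f(5/12) ≈ 0.40471, f(1.25) ≈ 0.94898, f(25/12) ≈ 0.87150, f(35/12) ≈ 0.22303, f(3.75) ≈ -0.57156, f(55/12) ≈ -0.99168.
Sum = Δx · [f(5/12) + f(1.25) + f(25/12) + ...].
Sum ≈ 0.73749.

0.73749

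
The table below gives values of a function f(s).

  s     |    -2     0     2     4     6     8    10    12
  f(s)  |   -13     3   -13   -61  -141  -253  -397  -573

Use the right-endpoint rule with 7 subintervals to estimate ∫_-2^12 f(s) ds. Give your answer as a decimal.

-2870

Δs = 2.
Sum = 2·[3 + (-13) + (-61) + (-141) + (-253) + (-397) + (-573)] = -2870.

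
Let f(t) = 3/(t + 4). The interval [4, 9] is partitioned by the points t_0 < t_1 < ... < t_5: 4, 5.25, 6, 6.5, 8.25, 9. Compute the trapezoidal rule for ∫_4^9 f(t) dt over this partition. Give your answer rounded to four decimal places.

Subinterval widths: 1.25, 0.75, 0.5, 1.75, 0.75.
f(4) = 0.375, f(5.25) = 12/37, f(6) = 0.3, f(6.5) = 2/7, f(8.25) = 12/49, f(9) = 3/13.
On each subinterval the trapezoid contributes (Δt_i/2)·[f(t_{i-1}) + f(t_i)].
Sum ≈ 1.4603.

1.4603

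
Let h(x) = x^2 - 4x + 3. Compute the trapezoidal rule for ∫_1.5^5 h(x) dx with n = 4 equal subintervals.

5.98828125

Δx = (5 − 1.5)/4 = 0.875.
h(1.5) = -0.75, h(2.375) = -0.859375, h(3.25) = 0.5625, h(4.125) = 3.515625, h(5) = 8.
T_4 = (Δx/2)·[h(x_0) + 2h(x_1) + 2h(x_2) + 2h(x_3) + h(x_4)].
Sum = 5.98828125.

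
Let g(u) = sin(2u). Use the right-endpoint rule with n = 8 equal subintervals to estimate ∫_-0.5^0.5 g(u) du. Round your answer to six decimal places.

Δu = (0.5 − (-0.5))/8 = 0.125.
Right endpoints: -0.375, -0.25, -0.125, 0, 0.125, 0.25, 0.375, 0.5.
g(-0.375) ≈ -0.681639, g(-0.25) ≈ -0.479426, g(-0.125) ≈ -0.247404, g(0) ≈ 0.000000, g(0.125) ≈ 0.247404, g(0.25) ≈ 0.479426, g(0.375) ≈ 0.681639, g(0.5) ≈ 0.841471.
Sum = Δu · [g(-0.375) + g(-0.25) + g(-0.125) + ...].
Sum ≈ 0.105184.

0.105184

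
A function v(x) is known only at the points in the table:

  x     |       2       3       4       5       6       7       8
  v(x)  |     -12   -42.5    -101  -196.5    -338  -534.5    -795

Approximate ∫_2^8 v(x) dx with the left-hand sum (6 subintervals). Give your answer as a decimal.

-1224.5

Δx = 1.
Sum = 1·[(-12) + (-42.5) + (-101) + (-196.5) + (-338) + (-534.5)] = -1224.5.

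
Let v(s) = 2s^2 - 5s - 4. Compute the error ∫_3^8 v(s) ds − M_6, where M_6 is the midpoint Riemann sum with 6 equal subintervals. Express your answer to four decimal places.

Exact integral: ∫_3^8 v(s) ds ≈ 165.833333.
M_6 ≈ 165.254630.
Error ≈ 165.833333 − 165.254630 ≈ 0.5787.

0.5787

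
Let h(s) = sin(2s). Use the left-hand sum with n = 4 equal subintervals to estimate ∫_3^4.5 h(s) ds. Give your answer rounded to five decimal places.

Δs = (4.5 − 3)/4 = 0.375.
Left endpoints: 3, 3.375, 3.75, 4.125.
h(3) ≈ -0.27942, h(3.375) ≈ 0.45004, h(3.75) ≈ 0.93800, h(4.125) ≈ 0.92260.
Sum = Δs · [h(3) + h(3.375) + h(3.75) + h(4.125)].
Sum ≈ 0.76171.

0.76171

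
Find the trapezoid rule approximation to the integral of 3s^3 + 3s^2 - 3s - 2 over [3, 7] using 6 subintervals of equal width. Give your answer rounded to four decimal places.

Δs = (7 − 3)/6 = 2/3.
f(3) = 97, f(11/3) = 1577/9, f(13/3) = 2569/9, f(5) = 433, f(17/3) = 5609/9, f(19/3) = 7753/9, f(7) = 1153.
T_6 = (Δs/2)·[f(s_0) + 2f(s_1) + ... + 2f(s_{5}) + f(s_6)].
Sum ≈ 2002.2222.

2002.2222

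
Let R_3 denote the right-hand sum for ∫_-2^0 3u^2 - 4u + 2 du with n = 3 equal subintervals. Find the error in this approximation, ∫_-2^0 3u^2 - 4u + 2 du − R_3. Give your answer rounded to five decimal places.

Exact integral: ∫_-2^0 f(u) du = 20.
R_3 ≈ 13.7777778.
Error ≈ 20 − 13.7777778 ≈ 6.22222.

6.22222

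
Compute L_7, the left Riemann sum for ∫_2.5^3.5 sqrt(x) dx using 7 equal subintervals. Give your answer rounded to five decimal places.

Δx = (3.5 − 2.5)/7 = 1/7.
Left endpoints: 2.5, 37/14, 39/14, 41/14, 43/14, 45/14, 47/14.
f(2.5) ≈ 1.58114, f(37/14) ≈ 1.62569, f(39/14) ≈ 1.66905, f(41/14) ≈ 1.71131, f(43/14) ≈ 1.75255, f(45/14) ≈ 1.79284, f(47/14) ≈ 1.83225.
Sum = Δx · [f(2.5) + f(37/14) + f(39/14) + ...].
Sum ≈ 1.70926.

1.70926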